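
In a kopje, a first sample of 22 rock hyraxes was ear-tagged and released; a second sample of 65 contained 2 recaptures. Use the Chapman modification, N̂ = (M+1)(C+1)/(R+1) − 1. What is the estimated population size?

N̂ = (22+1)(65+1)/(2+1) − 1 = 23·66/3 − 1
= 1518/3 − 1 = 506 − 1 = 505

N = 505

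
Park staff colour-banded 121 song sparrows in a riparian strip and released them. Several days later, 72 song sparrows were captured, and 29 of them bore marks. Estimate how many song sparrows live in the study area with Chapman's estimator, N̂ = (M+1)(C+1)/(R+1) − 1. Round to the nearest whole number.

N̂ = (121+1)(72+1)/(29+1) − 1 = 122·73/30 − 1
= 8906/30 − 1 ≈ 296.9 − 1 ≈ 295.9 → 296

N ≈ 296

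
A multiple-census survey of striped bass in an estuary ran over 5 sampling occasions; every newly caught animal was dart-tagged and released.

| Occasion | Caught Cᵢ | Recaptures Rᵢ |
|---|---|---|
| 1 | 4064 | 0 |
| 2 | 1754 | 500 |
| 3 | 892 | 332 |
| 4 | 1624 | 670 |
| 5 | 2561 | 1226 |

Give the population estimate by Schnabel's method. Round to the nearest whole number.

N ≈ 14,265

Marked at large before each occasion: Mᵢ = Σⱼ<ᵢ (Cⱼ − Rⱼ) → M1=0, M2=4064, M3=5318, M4=5878, M5=6832
Σ MᵢCᵢ = 0·4064 + 4064·1754 + 5318·892 + 5878·1624 + 6832·2561 = 0 + 7128256 + 4743656 + 9545872 + 17496752 = 38914536
Σ Rᵢ = 0 + 500 + 332 + 670 + 1226 = 2728
N̂ = 38914536 / 2728 ≈ 14264.9 → 14265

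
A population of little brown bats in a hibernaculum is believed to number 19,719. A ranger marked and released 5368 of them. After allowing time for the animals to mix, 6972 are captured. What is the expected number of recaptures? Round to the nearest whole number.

The marked fraction of the population is 5368/19719, so in a sample of 6972 expect C·(M/N) marked.
E[R] = 5368 × 6972 / 19719 = 37425696 / 19719 ≈ 1898.0 → 1898

expected recaptures ≈ 1898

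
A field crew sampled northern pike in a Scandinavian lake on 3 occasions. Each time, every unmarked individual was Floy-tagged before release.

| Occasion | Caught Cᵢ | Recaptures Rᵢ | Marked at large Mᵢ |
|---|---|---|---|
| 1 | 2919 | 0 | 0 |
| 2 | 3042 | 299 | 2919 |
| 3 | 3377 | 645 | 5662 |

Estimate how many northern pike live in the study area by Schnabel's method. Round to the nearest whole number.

N ≈ 29,661

Σ MᵢCᵢ = 0·2919 + 2919·3042 + 5662·3377 = 0 + 8879598 + 19120574 = 28000172
Σ Rᵢ = 0 + 299 + 645 = 944
N̂ = 28000172 / 944 ≈ 29661.2 → 29661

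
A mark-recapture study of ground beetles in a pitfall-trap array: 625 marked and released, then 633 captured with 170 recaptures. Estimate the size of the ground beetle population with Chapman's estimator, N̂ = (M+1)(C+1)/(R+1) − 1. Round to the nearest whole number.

N̂ = (625+1)(633+1)/(170+1) − 1 = 626·634/171 − 1
= 396884/171 − 1 ≈ 2321.0 − 1 ≈ 2320.0 → 2320

N ≈ 2320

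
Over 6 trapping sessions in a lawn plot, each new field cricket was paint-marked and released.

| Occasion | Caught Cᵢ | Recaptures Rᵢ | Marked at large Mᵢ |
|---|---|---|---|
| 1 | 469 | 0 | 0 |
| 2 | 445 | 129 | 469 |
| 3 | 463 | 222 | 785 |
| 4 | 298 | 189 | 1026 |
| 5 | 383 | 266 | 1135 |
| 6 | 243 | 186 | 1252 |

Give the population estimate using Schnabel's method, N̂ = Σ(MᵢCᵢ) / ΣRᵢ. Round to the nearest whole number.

N ≈ 1630

Σ MᵢCᵢ = 0·469 + 469·445 + 785·463 + 1026·298 + 1135·383 + 1252·243 = 0 + 208705 + 363455 + 305748 + 434705 + 304236 = 1616849
Σ Rᵢ = 0 + 129 + 222 + 189 + 266 + 186 = 992
N̂ = 1616849 / 992 ≈ 1629.9 → 1630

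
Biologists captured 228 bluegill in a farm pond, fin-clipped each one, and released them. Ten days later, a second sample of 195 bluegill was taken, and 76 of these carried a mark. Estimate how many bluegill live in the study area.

N = 585

If marked individuals mix randomly, R/C ≈ M/N, giving N ≈ M·C/R.
N = (228 × 195) / 76 = 44460 / 76 = 585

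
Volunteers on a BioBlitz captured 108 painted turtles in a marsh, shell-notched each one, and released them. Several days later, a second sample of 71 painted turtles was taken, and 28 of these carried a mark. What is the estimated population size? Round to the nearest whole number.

Lincoln-Petersen assumes M/N = R/C, so N = M·C / R.
N = (108 × 71) / 28 = 7668 / 28 ≈ 273.9 → 274

N ≈ 274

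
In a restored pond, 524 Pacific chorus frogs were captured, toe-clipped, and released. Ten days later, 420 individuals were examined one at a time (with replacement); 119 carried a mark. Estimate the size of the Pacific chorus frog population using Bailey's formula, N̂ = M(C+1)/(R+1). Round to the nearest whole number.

N ≈ 1838

N̂ = 524·(420+1)/(119+1) = 524·421/120 = 220604/120 ≈ 1838.4 → 1838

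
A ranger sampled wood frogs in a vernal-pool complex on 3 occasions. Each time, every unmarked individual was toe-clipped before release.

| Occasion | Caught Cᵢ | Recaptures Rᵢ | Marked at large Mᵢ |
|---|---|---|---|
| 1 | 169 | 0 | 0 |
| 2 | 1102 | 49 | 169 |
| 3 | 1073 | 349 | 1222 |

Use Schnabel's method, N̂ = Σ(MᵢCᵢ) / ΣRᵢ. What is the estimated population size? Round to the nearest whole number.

N ≈ 3762

Σ MᵢCᵢ = 0·169 + 169·1102 + 1222·1073 = 0 + 186238 + 1311206 = 1497444
Σ Rᵢ = 0 + 49 + 349 = 398
N̂ = 1497444 / 398 ≈ 3762.4 → 3762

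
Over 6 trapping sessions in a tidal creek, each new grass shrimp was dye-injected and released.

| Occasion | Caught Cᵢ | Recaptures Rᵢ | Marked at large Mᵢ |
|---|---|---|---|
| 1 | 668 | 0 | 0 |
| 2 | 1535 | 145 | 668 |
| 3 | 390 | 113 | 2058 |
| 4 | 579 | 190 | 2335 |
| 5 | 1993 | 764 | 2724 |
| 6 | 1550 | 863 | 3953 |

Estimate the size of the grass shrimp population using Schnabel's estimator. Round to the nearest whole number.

Σ MᵢCᵢ = 0·668 + 668·1535 + 2058·390 + 2335·579 + 2724·1993 + 3953·1550 = 0 + 1025380 + 802620 + 1351965 + 5428932 + 6127150 = 14736047
Σ Rᵢ = 0 + 145 + 113 + 190 + 764 + 863 = 2075
N̂ = 14736047 / 2075 ≈ 7101.7 → 7102

N ≈ 7102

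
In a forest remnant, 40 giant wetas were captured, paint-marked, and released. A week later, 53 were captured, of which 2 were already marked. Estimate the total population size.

If marked individuals mix randomly, R/C ≈ M/N, giving N ≈ M·C/R.
N = (40 × 53) / 2 = 2120 / 2 = 1060

N = 1060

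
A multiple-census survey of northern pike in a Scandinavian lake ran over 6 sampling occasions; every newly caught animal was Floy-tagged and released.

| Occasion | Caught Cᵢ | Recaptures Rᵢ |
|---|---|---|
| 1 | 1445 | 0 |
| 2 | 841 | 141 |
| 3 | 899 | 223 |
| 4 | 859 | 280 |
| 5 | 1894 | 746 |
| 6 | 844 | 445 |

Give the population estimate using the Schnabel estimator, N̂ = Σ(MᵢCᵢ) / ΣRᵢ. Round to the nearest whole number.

Marked at large before each occasion: Mᵢ = Σⱼ<ᵢ (Cⱼ − Rⱼ) → M1=0, M2=1445, M3=2145, M4=2821, M5=3400, M6=4548
Σ MᵢCᵢ = 0·1445 + 1445·841 + 2145·899 + 2821·859 + 3400·1894 + 4548·844 = 0 + 1215245 + 1928355 + 2423239 + 6439600 + 3838512 = 15844951
Σ Rᵢ = 0 + 141 + 223 + 280 + 746 + 445 = 1835
N̂ = 15844951 / 1835 ≈ 8634.9 → 8635

N ≈ 8635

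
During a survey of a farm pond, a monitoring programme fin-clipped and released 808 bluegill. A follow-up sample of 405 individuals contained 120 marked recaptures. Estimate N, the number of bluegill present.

N = 2727

Lincoln-Petersen assumes M/N = R/C, so N = M·C / R.
N = (808 × 405) / 120 = 327240 / 120 = 2727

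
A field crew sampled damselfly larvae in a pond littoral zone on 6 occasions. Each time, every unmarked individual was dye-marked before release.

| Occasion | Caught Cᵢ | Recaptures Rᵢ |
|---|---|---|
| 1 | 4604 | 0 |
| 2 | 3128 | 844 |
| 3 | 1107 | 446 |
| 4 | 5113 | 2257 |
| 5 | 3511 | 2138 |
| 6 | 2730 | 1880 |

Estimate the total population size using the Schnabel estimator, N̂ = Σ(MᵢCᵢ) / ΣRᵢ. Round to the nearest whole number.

Marked at large before each occasion: Mᵢ = Σⱼ<ᵢ (Cⱼ − Rⱼ) → M1=0, M2=4604, M3=6888, M4=7549, M5=10405, M6=11778
Σ MᵢCᵢ = 0·4604 + 4604·3128 + 6888·1107 + 7549·5113 + 10405·3511 + 11778·2730 = 0 + 14401312 + 7625016 + 38598037 + 36531955 + 32153940 = 129310260
Σ Rᵢ = 0 + 844 + 446 + 2257 + 2138 + 1880 = 7565
N̂ = 129310260 / 7565 ≈ 17093.2 → 17093

N ≈ 17,093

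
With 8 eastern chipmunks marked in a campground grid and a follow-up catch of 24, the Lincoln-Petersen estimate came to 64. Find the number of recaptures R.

R = 3

From N = M·C/R: R = M·C / N = 8·24 / 64 = 192 / 64 = 3.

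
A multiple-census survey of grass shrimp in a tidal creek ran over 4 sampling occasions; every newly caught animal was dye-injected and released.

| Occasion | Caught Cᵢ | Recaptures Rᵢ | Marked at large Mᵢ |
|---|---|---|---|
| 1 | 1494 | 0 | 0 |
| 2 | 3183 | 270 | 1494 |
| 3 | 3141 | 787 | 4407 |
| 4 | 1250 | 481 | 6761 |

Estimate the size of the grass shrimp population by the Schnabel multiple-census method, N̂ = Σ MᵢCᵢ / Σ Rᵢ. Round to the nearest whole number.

N ≈ 17,587

Σ MᵢCᵢ = 0·1494 + 1494·3183 + 4407·3141 + 6761·1250 = 0 + 4755402 + 13842387 + 8451250 = 27049039
Σ Rᵢ = 0 + 270 + 787 + 481 = 1538
N̂ = 27049039 / 1538 ≈ 17587.2 → 17587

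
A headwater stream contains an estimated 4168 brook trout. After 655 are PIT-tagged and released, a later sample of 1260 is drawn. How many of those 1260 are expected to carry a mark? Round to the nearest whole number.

The marked fraction of the population is 655/4168, so in a sample of 1260 expect C·(M/N) marked.
E[R] = 655 × 1260 / 4168 = 825300 / 4168 ≈ 198.0 → 198

expected recaptures ≈ 198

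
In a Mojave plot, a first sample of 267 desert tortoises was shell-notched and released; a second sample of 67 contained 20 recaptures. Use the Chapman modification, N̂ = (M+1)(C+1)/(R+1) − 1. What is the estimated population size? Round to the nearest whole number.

N̂ = (267+1)(67+1)/(20+1) − 1 = 268·68/21 − 1
= 18224/21 − 1 ≈ 867.8 − 1 ≈ 866.8 → 867

N ≈ 867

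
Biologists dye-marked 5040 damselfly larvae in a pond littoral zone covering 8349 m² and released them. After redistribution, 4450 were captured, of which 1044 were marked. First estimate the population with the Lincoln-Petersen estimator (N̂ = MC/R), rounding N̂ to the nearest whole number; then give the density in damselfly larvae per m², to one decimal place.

N̂ = 5040·4450/1044 = 22428000/1044 ≈ 21482.8 → 21483
Density = N̂ / area = 21483 / 8349 ≈ 2.57 → 2.6 per m²

density ≈ 2.6 damselfly larvae per m²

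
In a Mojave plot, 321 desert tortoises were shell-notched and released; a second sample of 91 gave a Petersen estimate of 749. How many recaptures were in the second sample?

R = 39

From N = M·C/R: R = M·C / N = 321·91 / 749 = 29211 / 749 = 39.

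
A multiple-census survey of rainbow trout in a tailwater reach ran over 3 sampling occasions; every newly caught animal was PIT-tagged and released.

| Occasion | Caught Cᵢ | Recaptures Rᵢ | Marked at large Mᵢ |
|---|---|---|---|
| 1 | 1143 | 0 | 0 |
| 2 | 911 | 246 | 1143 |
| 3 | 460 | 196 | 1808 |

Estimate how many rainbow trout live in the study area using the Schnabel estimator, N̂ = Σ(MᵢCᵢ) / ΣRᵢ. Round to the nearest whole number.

Σ MᵢCᵢ = 0·1143 + 1143·911 + 1808·460 = 0 + 1041273 + 831680 = 1872953
Σ Rᵢ = 0 + 246 + 196 = 442
N̂ = 1872953 / 442 ≈ 4237.45 → 4237

N ≈ 4237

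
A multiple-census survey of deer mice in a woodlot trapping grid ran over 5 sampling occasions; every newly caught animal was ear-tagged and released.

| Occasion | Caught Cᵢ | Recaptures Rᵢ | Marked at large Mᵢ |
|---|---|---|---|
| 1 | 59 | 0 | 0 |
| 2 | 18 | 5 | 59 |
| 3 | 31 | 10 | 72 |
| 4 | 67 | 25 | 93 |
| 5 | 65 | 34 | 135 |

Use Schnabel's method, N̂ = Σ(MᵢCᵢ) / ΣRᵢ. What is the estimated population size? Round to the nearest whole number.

Σ MᵢCᵢ = 0·59 + 59·18 + 72·31 + 93·67 + 135·65 = 0 + 1062 + 2232 + 6231 + 8775 = 18300
Σ Rᵢ = 0 + 5 + 10 + 25 + 34 = 74
N̂ = 18300 / 74 ≈ 247.3 → 247

N ≈ 247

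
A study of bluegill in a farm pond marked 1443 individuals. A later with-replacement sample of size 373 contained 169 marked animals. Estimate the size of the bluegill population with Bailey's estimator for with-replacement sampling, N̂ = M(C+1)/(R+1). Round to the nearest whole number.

N̂ = 1443·(373+1)/(169+1) = 1443·374/170 = 539682/170 ≈ 3174.6 → 3175

N ≈ 3175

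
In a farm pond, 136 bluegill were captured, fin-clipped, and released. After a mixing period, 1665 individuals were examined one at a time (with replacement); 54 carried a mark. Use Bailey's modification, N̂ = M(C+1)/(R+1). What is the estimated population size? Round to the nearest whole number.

N̂ = 136·(1665+1)/(54+1) = 136·1666/55 = 226576/55 ≈ 4119.6 → 4120

N ≈ 4120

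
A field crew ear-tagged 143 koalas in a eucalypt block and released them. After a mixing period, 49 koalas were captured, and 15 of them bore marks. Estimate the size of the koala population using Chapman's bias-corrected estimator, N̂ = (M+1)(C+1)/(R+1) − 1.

N = 449

N̂ = (143+1)(49+1)/(15+1) − 1 = 144·50/16 − 1
= 7200/16 − 1 = 450 − 1 = 449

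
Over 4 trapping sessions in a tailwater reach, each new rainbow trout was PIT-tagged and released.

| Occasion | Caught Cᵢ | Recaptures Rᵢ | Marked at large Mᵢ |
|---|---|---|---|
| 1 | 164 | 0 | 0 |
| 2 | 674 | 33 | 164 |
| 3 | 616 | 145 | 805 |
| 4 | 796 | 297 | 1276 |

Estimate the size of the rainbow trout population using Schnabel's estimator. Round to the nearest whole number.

N ≈ 3415

Σ MᵢCᵢ = 0·164 + 164·674 + 805·616 + 1276·796 = 0 + 110536 + 495880 + 1015696 = 1622112
Σ Rᵢ = 0 + 33 + 145 + 297 = 475
N̂ = 1622112 / 475 ≈ 3415.0 → 3415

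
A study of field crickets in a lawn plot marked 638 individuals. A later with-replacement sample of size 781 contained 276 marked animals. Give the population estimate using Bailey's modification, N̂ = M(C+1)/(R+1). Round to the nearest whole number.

N ≈ 1801

N̂ = 638·(781+1)/(276+1) = 638·782/277 = 498916/277 ≈ 1801.1 → 1801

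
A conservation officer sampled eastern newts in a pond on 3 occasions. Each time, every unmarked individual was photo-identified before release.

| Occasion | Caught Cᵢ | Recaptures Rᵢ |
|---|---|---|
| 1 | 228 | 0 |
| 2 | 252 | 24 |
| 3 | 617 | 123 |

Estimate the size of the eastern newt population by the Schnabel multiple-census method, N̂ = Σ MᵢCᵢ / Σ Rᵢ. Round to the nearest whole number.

Marked at large before each occasion: Mᵢ = Σⱼ<ᵢ (Cⱼ − Rⱼ) → M1=0, M2=228, M3=456
Σ MᵢCᵢ = 0·228 + 228·252 + 456·617 = 0 + 57456 + 281352 = 338808
Σ Rᵢ = 0 + 24 + 123 = 147
N̂ = 338808 / 147 ≈ 2304.8 → 2305

N ≈ 2305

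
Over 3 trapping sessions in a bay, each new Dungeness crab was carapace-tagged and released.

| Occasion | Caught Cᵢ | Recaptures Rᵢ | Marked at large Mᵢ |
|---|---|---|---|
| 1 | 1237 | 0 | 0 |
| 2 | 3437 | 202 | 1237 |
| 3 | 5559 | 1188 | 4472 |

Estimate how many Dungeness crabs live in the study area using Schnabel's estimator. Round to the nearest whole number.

Σ MᵢCᵢ = 0·1237 + 1237·3437 + 4472·5559 = 0 + 4251569 + 24859848 = 29111417
Σ Rᵢ = 0 + 202 + 1188 = 1390
N̂ = 29111417 / 1390 ≈ 20943.47 → 20943

N ≈ 20,943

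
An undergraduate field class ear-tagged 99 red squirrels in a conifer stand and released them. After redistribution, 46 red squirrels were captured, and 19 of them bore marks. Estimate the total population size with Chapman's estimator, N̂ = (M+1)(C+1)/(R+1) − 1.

N = 234

N̂ = (99+1)(46+1)/(19+1) − 1 = 100·47/20 − 1
= 4700/20 − 1 = 235 − 1 = 234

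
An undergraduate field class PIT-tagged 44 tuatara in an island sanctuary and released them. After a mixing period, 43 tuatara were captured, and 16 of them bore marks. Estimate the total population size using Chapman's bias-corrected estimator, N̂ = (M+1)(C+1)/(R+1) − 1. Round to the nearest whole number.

N̂ = (44+1)(43+1)/(16+1) − 1 = 45·44/17 − 1
= 1980/17 − 1 ≈ 116.47 − 1 ≈ 115.47 → 115

N ≈ 115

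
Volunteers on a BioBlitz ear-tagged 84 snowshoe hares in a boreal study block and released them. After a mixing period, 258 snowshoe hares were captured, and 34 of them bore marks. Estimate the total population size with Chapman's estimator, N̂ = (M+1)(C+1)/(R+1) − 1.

N̂ = (84+1)(258+1)/(34+1) − 1 = 85·259/35 − 1
= 22015/35 − 1 = 629 − 1 = 628

N = 628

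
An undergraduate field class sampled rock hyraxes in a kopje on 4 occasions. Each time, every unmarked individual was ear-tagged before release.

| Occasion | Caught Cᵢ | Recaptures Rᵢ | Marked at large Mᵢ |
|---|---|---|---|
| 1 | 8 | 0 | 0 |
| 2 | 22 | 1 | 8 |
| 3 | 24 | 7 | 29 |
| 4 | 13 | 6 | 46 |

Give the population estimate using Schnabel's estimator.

Σ MᵢCᵢ = 0·8 + 8·22 + 29·24 + 46·13 = 0 + 176 + 696 + 598 = 1470
Σ Rᵢ = 0 + 1 + 7 + 6 = 14
N̂ = 1470 / 14 = 105

N = 105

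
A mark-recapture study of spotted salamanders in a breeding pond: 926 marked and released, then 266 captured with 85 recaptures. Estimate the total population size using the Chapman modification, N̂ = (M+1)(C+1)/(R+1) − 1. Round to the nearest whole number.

N ≈ 2877

N̂ = (926+1)(266+1)/(85+1) − 1 = 927·267/86 − 1
= 247509/86 − 1 ≈ 2878.0 − 1 ≈ 2877.0 → 2877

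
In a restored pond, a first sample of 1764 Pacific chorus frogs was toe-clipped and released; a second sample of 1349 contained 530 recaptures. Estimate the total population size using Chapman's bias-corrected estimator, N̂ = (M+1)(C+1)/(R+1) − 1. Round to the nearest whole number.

N ≈ 4486

N̂ = (1764+1)(1349+1)/(530+1) − 1 = 1765·1350/531 − 1
= 2382750/531 − 1 ≈ 4487.3 − 1 ≈ 4486.3 → 4486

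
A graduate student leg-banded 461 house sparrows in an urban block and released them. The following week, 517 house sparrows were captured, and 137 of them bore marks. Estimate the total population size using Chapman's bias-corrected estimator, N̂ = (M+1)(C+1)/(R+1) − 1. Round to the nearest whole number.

N ≈ 1733

N̂ = (461+1)(517+1)/(137+1) − 1 = 462·518/138 − 1
= 239316/138 − 1 ≈ 1734.2 − 1 ≈ 1733.2 → 1733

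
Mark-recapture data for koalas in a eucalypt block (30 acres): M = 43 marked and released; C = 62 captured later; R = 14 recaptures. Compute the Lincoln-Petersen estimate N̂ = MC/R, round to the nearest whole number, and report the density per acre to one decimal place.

N̂ = 43·62/14 = 2666/14 ≈ 190.4 → 190
Density = N̂ / area = 190 / 30 ≈ 6.33 → 6.3 per acre

density ≈ 6.3 koalas per acre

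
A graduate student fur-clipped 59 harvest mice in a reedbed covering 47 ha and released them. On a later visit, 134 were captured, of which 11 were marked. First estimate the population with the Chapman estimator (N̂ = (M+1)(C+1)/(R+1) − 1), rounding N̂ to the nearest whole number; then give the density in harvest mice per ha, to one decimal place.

density ≈ 14.3 harvest mice per ha

N̂ = 60·135/12 − 1 = 8100/12 − 1 = 674
Density = N̂ / area = 674 / 47 ≈ 14.34 → 14.3 per ha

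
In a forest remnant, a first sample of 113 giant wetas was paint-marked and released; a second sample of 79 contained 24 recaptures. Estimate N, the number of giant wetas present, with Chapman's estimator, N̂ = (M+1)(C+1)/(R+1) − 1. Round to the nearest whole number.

N ≈ 364

N̂ = (113+1)(79+1)/(24+1) − 1 = 114·80/25 − 1
= 9120/25 − 1 ≈ 364.8 − 1 ≈ 363.8 → 364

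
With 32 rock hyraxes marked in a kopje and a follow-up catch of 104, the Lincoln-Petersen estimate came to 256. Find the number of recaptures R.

From N = M·C/R: R = M·C / N = 32·104 / 256 = 3328 / 256 = 13.

R = 13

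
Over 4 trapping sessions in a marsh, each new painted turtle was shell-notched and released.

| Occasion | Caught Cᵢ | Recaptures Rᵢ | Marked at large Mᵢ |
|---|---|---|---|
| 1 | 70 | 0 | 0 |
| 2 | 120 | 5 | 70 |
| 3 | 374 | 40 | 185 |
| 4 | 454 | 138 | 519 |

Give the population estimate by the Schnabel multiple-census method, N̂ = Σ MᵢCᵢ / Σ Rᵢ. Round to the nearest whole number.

Σ MᵢCᵢ = 0·70 + 70·120 + 185·374 + 519·454 = 0 + 8400 + 69190 + 235626 = 313216
Σ Rᵢ = 0 + 5 + 40 + 138 = 183
N̂ = 313216 / 183 ≈ 1711.6 → 1712

N ≈ 1712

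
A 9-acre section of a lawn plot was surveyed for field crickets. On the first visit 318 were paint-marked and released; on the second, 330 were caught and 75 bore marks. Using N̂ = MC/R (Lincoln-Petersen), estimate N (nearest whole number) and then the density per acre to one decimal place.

N̂ = 318·330/75 = 104940/75 ≈ 1399.2 → 1399
Density = N̂ / area = 1399 / 9 ≈ 155.44 → 155.4 per acre

density ≈ 155.4 field crickets per acre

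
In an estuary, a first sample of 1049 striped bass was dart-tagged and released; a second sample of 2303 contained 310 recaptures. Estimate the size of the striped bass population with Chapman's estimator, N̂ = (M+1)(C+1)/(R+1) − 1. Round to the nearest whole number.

N̂ = (1049+1)(2303+1)/(310+1) − 1 = 1050·2304/311 − 1
= 2419200/311 − 1 ≈ 7778.8 − 1 ≈ 7777.8 → 7778

N ≈ 7778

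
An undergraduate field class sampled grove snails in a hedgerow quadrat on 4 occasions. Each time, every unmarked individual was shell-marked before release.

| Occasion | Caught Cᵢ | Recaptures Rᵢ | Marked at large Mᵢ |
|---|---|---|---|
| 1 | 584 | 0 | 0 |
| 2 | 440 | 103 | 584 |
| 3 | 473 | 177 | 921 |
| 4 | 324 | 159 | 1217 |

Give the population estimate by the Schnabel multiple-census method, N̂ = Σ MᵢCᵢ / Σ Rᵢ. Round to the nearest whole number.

N ≈ 2476

Σ MᵢCᵢ = 0·584 + 584·440 + 921·473 + 1217·324 = 0 + 256960 + 435633 + 394308 = 1086901
Σ Rᵢ = 0 + 103 + 177 + 159 = 439
N̂ = 1086901 / 439 ≈ 2475.9 → 2476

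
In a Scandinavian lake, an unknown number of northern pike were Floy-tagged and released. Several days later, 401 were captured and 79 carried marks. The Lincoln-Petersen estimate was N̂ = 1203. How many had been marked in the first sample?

From N = M·C/R: M = N·R / C = 1203·79 / 401 = 95037 / 401 = 237.

M = 237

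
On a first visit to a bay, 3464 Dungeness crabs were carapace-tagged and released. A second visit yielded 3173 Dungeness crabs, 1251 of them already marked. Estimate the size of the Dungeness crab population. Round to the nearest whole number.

N = (3464 × 3173) / 1251 = 10991272 / 1251 ≈ 8786.0 → 8786

N ≈ 8786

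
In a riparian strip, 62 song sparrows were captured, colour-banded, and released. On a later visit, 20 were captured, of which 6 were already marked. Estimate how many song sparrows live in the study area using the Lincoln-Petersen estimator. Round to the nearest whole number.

N ≈ 207

N = (62 × 20) / 6 = 1240 / 6 ≈ 206.7 → 207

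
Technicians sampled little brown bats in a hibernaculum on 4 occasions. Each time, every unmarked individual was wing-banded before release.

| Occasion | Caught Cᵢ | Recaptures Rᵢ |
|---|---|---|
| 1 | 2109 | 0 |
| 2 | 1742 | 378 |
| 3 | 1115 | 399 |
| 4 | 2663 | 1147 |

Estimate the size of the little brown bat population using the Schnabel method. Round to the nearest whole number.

Marked at large before each occasion: Mᵢ = Σⱼ<ᵢ (Cⱼ − Rⱼ) → M1=0, M2=2109, M3=3473, M4=4189
Σ MᵢCᵢ = 0·2109 + 2109·1742 + 3473·1115 + 4189·2663 = 0 + 3673878 + 3872395 + 11155307 = 18701580
Σ Rᵢ = 0 + 378 + 399 + 1147 = 1924
N̂ = 18701580 / 1924 ≈ 9720.2 → 9720

N ≈ 9720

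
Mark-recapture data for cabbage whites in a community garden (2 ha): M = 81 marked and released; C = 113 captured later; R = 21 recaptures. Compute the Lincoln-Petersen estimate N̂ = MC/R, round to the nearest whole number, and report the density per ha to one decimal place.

density ≈ 218.0 cabbage whites per ha

N̂ = 81·113/21 = 9153/21 ≈ 435.9 → 436
Density = N̂ / area = 436 / 2 = 218.0 per ha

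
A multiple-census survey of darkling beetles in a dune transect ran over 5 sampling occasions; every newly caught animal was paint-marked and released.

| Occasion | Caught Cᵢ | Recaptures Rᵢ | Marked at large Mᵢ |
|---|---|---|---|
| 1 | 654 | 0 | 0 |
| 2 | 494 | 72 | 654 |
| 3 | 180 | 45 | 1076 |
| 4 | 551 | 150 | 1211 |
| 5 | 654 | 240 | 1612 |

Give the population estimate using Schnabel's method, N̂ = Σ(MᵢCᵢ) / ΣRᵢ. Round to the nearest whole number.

N ≈ 4415

Σ MᵢCᵢ = 0·654 + 654·494 + 1076·180 + 1211·551 + 1612·654 = 0 + 323076 + 193680 + 667261 + 1054248 = 2238265
Σ Rᵢ = 0 + 72 + 45 + 150 + 240 = 507
N̂ = 2238265 / 507 ≈ 4414.7 → 4415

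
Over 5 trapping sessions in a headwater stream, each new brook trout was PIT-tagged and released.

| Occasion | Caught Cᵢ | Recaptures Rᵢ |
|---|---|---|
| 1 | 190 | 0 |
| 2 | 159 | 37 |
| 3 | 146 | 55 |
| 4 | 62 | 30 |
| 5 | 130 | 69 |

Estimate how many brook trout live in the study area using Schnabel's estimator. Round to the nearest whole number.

Marked at large before each occasion: Mᵢ = Σⱼ<ᵢ (Cⱼ − Rⱼ) → M1=0, M2=190, M3=312, M4=403, M5=435
Σ MᵢCᵢ = 0·190 + 190·159 + 312·146 + 403·62 + 435·130 = 0 + 30210 + 45552 + 24986 + 56550 = 157298
Σ Rᵢ = 0 + 37 + 55 + 30 + 69 = 191
N̂ = 157298 / 191 ≈ 823.5 → 824

N ≈ 824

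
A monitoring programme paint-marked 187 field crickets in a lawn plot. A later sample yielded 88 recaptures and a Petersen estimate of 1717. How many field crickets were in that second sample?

C = 808

From N = M·C/R: C = N·R / M = 1717·88 / 187 = 151096 / 187 = 808.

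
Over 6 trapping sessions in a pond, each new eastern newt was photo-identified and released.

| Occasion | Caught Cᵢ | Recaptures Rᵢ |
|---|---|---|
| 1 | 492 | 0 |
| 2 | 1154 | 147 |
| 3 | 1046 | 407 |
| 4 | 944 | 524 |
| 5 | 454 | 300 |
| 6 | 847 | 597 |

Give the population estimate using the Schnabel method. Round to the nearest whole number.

Marked at large before each occasion: Mᵢ = Σⱼ<ᵢ (Cⱼ − Rⱼ) → M1=0, M2=492, M3=1499, M4=2138, M5=2558, M6=2712
Σ MᵢCᵢ = 0·492 + 492·1154 + 1499·1046 + 2138·944 + 2558·454 + 2712·847 = 0 + 567768 + 1567954 + 2018272 + 1161332 + 2297064 = 7612390
Σ Rᵢ = 0 + 147 + 407 + 524 + 300 + 597 = 1975
N̂ = 7612390 / 1975 ≈ 3854.4 → 3854

N ≈ 3854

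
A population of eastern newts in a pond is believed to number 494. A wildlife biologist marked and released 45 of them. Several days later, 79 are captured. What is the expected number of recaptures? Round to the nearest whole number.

The marked fraction of the population is 45/494, so in a sample of 79 expect C·(M/N) marked.
E[R] = 45 × 79 / 494 = 3555 / 494 ≈ 7.2 → 7

expected recaptures ≈ 7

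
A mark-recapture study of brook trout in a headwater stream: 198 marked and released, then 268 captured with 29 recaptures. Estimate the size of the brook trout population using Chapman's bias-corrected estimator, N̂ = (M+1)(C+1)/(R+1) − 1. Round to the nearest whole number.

N̂ = (198+1)(268+1)/(29+1) − 1 = 199·269/30 − 1
= 53531/30 − 1 ≈ 1784.4 − 1 ≈ 1783.4 → 1783

N ≈ 1783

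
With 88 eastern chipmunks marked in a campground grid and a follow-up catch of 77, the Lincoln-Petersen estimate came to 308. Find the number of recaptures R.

R = 22

From N = M·C/R: R = M·C / N = 88·77 / 308 = 6776 / 308 = 22.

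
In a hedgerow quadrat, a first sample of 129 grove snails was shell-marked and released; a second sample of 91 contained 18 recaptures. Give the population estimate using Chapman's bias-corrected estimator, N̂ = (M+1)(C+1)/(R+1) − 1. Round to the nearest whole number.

N̂ = (129+1)(91+1)/(18+1) − 1 = 130·92/19 − 1
= 11960/19 − 1 ≈ 629.47 − 1 ≈ 628.47 → 628

N ≈ 628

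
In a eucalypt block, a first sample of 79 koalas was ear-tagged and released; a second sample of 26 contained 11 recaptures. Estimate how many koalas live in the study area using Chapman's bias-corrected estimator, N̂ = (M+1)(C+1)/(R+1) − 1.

N = 179

N̂ = (79+1)(26+1)/(11+1) − 1 = 80·27/12 − 1
= 2160/12 − 1 = 180 − 1 = 179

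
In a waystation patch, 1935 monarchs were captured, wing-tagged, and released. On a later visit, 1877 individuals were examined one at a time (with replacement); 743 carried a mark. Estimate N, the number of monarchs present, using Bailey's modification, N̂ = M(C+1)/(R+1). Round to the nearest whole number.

N̂ = 1935·(1877+1)/(743+1) = 1935·1878/744 = 3633930/744 ≈ 4884.3 → 4884

N ≈ 4884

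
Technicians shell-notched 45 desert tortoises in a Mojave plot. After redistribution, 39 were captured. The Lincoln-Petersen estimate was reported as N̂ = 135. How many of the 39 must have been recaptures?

From N = M·C/R: R = M·C / N = 45·39 / 135 = 1755 / 135 = 13.

R = 13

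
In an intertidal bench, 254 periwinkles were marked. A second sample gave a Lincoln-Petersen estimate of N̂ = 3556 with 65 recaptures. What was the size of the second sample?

C = 910

From N = M·C/R: C = N·R / M = 3556·65 / 254 = 231140 / 254 = 910.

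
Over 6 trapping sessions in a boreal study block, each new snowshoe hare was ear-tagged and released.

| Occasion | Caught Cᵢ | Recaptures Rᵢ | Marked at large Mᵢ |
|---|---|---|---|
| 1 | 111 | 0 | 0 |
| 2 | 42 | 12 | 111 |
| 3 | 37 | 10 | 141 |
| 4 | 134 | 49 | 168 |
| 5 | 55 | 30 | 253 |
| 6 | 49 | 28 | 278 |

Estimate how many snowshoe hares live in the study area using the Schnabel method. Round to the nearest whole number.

N ≈ 465

Σ MᵢCᵢ = 0·111 + 111·42 + 141·37 + 168·134 + 253·55 + 278·49 = 0 + 4662 + 5217 + 22512 + 13915 + 13622 = 59928
Σ Rᵢ = 0 + 12 + 10 + 49 + 30 + 28 = 129
N̂ = 59928 / 129 ≈ 464.6 → 465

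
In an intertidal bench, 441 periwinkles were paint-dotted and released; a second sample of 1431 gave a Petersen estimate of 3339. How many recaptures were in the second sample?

R = 189

From N = M·C/R: R = M·C / N = 441·1431 / 3339 = 631071 / 3339 = 189.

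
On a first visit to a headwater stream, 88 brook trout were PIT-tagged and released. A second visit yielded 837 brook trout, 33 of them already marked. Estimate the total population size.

N = (88 × 837) / 33 = 73656 / 33 = 2232

N = 2232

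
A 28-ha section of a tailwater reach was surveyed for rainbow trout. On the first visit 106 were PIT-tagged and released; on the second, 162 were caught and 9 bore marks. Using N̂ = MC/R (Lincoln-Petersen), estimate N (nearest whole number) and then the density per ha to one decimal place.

N̂ = 106·162/9 = 17172/9 = 1908
Density = N̂ / area = 1908 / 28 ≈ 68.14 → 68.1 per ha

density ≈ 68.1 rainbow trout per ha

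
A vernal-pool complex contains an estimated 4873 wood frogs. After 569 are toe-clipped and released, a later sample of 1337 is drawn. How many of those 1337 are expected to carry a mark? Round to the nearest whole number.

The marked fraction of the population is 569/4873, so in a sample of 1337 expect C·(M/N) marked.
E[R] = 569 × 1337 / 4873 = 760753 / 4873 ≈ 156.1 → 156

expected recaptures ≈ 156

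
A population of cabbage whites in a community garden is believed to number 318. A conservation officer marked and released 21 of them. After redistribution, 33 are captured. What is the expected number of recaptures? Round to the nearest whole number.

expected recaptures ≈ 2

Expected recaptures E[R] = M·C / N.
E[R] = 21 × 33 / 318 = 693 / 318 ≈ 2.2 → 2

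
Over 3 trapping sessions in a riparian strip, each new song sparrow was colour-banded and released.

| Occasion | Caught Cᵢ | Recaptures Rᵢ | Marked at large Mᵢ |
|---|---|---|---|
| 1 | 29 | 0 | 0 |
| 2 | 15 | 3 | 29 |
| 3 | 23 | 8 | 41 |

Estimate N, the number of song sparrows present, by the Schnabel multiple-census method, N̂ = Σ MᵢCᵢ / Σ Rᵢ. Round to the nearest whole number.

Σ MᵢCᵢ = 0·29 + 29·15 + 41·23 = 0 + 435 + 943 = 1378
Σ Rᵢ = 0 + 3 + 8 = 11
N̂ = 1378 / 11 ≈ 125.3 → 125

N ≈ 125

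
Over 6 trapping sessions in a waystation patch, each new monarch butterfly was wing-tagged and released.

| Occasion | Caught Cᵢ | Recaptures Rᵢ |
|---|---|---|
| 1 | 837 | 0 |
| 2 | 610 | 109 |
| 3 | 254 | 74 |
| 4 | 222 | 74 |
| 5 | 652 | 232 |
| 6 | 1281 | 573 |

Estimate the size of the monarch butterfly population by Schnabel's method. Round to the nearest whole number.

N ≈ 4657

Marked at large before each occasion: Mᵢ = Σⱼ<ᵢ (Cⱼ − Rⱼ) → M1=0, M2=837, M3=1338, M4=1518, M5=1666, M6=2086
Σ MᵢCᵢ = 0·837 + 837·610 + 1338·254 + 1518·222 + 1666·652 + 2086·1281 = 0 + 510570 + 339852 + 336996 + 1086232 + 2672166 = 4945816
Σ Rᵢ = 0 + 109 + 74 + 74 + 232 + 573 = 1062
N̂ = 4945816 / 1062 ≈ 4657.1 → 4657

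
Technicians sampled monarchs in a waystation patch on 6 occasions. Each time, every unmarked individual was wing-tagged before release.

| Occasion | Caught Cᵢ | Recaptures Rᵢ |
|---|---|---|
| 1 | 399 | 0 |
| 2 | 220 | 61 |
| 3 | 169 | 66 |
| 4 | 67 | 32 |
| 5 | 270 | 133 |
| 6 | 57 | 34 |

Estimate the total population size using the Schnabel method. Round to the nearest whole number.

N ≈ 1416

Marked at large before each occasion: Mᵢ = Σⱼ<ᵢ (Cⱼ − Rⱼ) → M1=0, M2=399, M3=558, M4=661, M5=696, M6=833
Σ MᵢCᵢ = 0·399 + 399·220 + 558·169 + 661·67 + 696·270 + 833·57 = 0 + 87780 + 94302 + 44287 + 187920 + 47481 = 461770
Σ Rᵢ = 0 + 61 + 66 + 32 + 133 + 34 = 326
N̂ = 461770 / 326 ≈ 1416.47 → 1416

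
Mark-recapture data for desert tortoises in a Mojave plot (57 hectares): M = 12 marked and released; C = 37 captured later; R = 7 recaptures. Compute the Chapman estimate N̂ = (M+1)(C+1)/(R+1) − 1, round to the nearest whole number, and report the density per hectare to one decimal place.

N̂ = 13·38/8 − 1 = 494/8 − 1 ≈ 60.8 → 61
Density = N̂ / area = 61 / 57 ≈ 1.07 → 1.1 per hectare

density ≈ 1.1 desert tortoises per hectare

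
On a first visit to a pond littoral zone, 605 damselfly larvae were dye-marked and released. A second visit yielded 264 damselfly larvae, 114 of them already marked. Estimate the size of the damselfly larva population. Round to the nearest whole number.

N = (605 × 264) / 114 = 159720 / 114 ≈ 1401.1 → 1401

N ≈ 1401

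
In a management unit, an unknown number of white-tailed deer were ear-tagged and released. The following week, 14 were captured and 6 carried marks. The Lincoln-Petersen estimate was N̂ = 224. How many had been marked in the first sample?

M = 96

From N = M·C/R: M = N·R / C = 224·6 / 14 = 1344 / 14 = 96.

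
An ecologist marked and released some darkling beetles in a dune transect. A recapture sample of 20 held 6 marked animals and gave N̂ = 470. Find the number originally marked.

From N = M·C/R: M = N·R / C = 470·6 / 20 = 2820 / 20 = 141.

M = 141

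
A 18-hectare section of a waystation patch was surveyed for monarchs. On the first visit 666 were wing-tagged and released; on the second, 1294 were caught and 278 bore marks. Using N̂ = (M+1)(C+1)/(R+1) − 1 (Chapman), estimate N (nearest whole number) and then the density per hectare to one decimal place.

N̂ = 667·1295/279 − 1 = 863765/279 − 1 ≈ 3094.9 → 3095
Density = N̂ / area = 3095 / 18 ≈ 171.94 → 171.9 per hectare

density ≈ 171.9 monarchs per hectare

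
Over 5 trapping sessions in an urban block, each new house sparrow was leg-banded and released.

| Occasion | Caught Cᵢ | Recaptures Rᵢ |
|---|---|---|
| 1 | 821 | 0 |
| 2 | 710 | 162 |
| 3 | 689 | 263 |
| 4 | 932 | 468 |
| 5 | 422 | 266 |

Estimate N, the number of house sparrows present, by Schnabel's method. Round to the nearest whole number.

Marked at large before each occasion: Mᵢ = Σⱼ<ᵢ (Cⱼ − Rⱼ) → M1=0, M2=821, M3=1369, M4=1795, M5=2259
Σ MᵢCᵢ = 0·821 + 821·710 + 1369·689 + 1795·932 + 2259·422 = 0 + 582910 + 943241 + 1672940 + 953298 = 4152389
Σ Rᵢ = 0 + 162 + 263 + 468 + 266 = 1159
N̂ = 4152389 / 1159 ≈ 3582.7 → 3583

N ≈ 3583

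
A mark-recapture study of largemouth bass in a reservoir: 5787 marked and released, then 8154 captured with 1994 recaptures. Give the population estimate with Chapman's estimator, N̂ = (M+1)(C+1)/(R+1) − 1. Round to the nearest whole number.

N ≈ 23,659

N̂ = (5787+1)(8154+1)/(1994+1) − 1 = 5788·8155/1995 − 1
= 47201140/1995 − 1 ≈ 23659.7 − 1 ≈ 23658.7 → 23659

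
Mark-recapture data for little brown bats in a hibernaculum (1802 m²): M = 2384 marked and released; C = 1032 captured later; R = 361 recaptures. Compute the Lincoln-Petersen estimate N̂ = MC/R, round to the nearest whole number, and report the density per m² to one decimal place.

density ≈ 3.8 little brown bats per m²

N̂ = 2384·1032/361 = 2460288/361 ≈ 6815.2 → 6815
Density = N̂ / area = 6815 / 1802 ≈ 3.78 → 3.8 per m²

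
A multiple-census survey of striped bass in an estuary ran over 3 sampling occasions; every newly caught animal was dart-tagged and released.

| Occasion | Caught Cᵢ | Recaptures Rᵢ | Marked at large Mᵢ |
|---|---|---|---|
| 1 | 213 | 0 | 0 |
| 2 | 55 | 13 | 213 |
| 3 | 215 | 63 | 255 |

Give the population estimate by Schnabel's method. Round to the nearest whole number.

N ≈ 876

Σ MᵢCᵢ = 0·213 + 213·55 + 255·215 = 0 + 11715 + 54825 = 66540
Σ Rᵢ = 0 + 13 + 63 = 76
N̂ = 66540 / 76 ≈ 875.5 → 876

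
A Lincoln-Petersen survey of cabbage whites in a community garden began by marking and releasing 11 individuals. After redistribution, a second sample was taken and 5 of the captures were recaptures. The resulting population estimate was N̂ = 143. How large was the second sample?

C = 65

From N = M·C/R: C = N·R / M = 143·5 / 11 = 715 / 11 = 65.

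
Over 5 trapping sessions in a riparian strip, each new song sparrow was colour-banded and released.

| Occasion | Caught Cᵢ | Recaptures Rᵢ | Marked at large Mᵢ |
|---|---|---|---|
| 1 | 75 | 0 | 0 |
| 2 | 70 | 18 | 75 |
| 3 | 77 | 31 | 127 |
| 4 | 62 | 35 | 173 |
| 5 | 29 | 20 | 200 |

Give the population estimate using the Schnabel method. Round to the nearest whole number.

Σ MᵢCᵢ = 0·75 + 75·70 + 127·77 + 173·62 + 200·29 = 0 + 5250 + 9779 + 10726 + 5800 = 31555
Σ Rᵢ = 0 + 18 + 31 + 35 + 20 = 104
N̂ = 31555 / 104 ≈ 303.4 → 303

N ≈ 303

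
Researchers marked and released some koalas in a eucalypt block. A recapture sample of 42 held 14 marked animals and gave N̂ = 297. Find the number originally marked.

From N = M·C/R: M = N·R / C = 297·14 / 42 = 4158 / 42 = 99.

M = 99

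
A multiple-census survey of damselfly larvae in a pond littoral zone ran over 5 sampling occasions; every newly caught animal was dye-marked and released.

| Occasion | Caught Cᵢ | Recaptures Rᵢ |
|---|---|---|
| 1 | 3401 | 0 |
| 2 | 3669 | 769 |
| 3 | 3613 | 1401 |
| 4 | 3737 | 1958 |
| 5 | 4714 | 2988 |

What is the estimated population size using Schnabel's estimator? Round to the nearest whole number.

Marked at large before each occasion: Mᵢ = Σⱼ<ᵢ (Cⱼ − Rⱼ) → M1=0, M2=3401, M3=6301, M4=8513, M5=10292
Σ MᵢCᵢ = 0·3401 + 3401·3669 + 6301·3613 + 8513·3737 + 10292·4714 = 0 + 12478269 + 22765513 + 31813081 + 48516488 = 115573351
Σ Rᵢ = 0 + 769 + 1401 + 1958 + 2988 = 7116
N̂ = 115573351 / 7116 ≈ 16241.3 → 16241

N ≈ 16,241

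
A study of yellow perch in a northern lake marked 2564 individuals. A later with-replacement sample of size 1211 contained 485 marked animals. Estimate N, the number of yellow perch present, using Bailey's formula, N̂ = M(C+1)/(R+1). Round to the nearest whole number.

N ≈ 6394

N̂ = 2564·(1211+1)/(485+1) = 2564·1212/486 = 3107568/486 ≈ 6394.2 → 6394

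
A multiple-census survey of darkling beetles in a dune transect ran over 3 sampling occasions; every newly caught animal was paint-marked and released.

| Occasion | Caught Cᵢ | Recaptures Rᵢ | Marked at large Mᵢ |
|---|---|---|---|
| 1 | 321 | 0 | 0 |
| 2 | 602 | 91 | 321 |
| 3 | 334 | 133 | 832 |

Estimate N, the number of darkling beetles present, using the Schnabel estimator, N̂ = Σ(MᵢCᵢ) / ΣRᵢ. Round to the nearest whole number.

Σ MᵢCᵢ = 0·321 + 321·602 + 832·334 = 0 + 193242 + 277888 = 471130
Σ Rᵢ = 0 + 91 + 133 = 224
N̂ = 471130 / 224 ≈ 2103.3 → 2103

N ≈ 2103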